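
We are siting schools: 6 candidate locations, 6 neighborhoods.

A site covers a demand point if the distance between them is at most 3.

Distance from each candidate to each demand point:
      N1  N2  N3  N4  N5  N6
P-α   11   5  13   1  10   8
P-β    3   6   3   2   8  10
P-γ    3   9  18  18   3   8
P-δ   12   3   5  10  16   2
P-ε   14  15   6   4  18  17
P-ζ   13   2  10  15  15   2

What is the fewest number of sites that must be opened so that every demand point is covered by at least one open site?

3

Coverage sets (demand points within 3 of each site):
  P-α: {N4}
  P-β: {N1, N3, N4}
  P-γ: {N1, N5}
  P-δ: {N2, N6}
  P-ε: {}
  P-ζ: {N2, N6}
No 2 sites suffice: every size-2 union leaves at least one demand point uncovered.
But {P-β, P-γ, P-δ} covers everything, so the minimum is 3.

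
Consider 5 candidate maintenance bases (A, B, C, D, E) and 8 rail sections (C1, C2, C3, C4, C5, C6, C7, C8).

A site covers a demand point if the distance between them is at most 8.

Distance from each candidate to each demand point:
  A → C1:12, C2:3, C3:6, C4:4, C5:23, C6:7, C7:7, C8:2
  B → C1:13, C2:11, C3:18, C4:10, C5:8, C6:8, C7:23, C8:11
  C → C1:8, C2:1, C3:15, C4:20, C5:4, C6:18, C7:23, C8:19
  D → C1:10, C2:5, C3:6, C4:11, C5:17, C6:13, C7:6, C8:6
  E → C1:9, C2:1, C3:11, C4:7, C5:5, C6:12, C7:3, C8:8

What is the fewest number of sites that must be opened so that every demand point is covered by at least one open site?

Coverage sets (demand points within 8 of each site):
  A: {C2, C3, C4, C6, C7, C8}
  B: {C5, C6}
  C: {C1, C2, C5}
  D: {C2, C3, C7, C8}
  E: {C2, C4, C5, C7, C8}
No single site covers all 8 demand points.
But {A, C} covers everything, so the minimum is 2.

2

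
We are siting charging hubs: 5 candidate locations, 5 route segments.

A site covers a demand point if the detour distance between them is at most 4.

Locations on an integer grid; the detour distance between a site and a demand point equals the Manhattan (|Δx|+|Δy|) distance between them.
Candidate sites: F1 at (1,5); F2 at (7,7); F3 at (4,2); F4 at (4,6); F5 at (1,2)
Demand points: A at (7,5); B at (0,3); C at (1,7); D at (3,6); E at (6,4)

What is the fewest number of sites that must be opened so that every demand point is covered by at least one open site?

Coverage sets (demand points within 4 of each site):
  F1: {B, C, D}
  F2: {A, E}
  F3: {E}
  F4: {A, C, D, E}
  F5: {B}
No single site covers all 5 demand points.
But {F1, F2} covers everything, so the minimum is 2.

2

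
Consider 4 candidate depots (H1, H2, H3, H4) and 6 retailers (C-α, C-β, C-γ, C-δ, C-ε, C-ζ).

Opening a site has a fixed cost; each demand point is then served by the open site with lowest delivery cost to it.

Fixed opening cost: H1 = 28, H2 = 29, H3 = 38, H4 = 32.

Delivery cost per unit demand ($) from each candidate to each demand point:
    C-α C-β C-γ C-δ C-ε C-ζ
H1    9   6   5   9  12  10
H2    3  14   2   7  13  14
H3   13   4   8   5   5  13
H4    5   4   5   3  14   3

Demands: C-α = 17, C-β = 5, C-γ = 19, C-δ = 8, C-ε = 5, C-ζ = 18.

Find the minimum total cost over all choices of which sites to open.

Open {H2, H3, H4}: assign each demand point to its cheapest open site.
  C-α→H2 17×3=51, C-β→H3 5×4=20, C-γ→H2 19×2=38, C-δ→H4 8×3=24, C-ε→H3 5×5=25, C-ζ→H4 18×3=54
  delivery cost 212, fixed 99 → total 311.
Compare {H2, H4}: delivery cost 252 + fixed 61 = 313.
Compare {H1, H2, H4}: delivery cost 247 + fixed 89 = 336.
Compare {H1, H2, H3, H4}: delivery cost 212 + fixed 127 = 339.
All other subsets cost ≥ 313. Minimum total cost: 311.

311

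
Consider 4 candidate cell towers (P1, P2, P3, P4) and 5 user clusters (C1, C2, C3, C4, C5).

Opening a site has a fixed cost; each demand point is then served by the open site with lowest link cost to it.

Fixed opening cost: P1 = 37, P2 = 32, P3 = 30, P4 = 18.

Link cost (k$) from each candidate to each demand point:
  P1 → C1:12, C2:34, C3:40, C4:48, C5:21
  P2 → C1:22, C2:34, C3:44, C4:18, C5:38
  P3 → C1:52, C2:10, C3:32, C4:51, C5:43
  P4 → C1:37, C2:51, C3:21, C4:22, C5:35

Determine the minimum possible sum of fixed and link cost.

Open {P1, P4}: assign each demand point to its cheapest open site.
  C1→P1 12, C2→P1 34, C3→P4 21, C4→P4 22, C5→P1 21
  link cost 110, fixed 55 → total 165.
Compare {P1, P3, P4}: link cost 86 + fixed 85 = 171.
Compare {P3, P4}: link cost 125 + fixed 48 = 173.
Compare {P2, P4}: link cost 130 + fixed 50 = 180.
All other subsets cost ≥ 171. Minimum total cost: 165.

165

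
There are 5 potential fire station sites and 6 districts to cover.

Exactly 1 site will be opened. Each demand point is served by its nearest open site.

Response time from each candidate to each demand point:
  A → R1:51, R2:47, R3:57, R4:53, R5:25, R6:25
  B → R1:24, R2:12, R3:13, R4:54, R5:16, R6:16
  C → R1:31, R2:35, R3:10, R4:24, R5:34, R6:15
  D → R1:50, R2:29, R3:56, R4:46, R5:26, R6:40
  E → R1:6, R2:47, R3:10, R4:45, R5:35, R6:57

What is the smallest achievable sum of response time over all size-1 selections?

135

Open {B}.
  R1→B 24, R2→B 12, R3→B 13, R4→B 54, R5→B 16, R6→B 16  ⇒ total 135.
Compare {C}: total 149.
Compare {E}: total 200.
No size-1 selection does better; minimum is 135.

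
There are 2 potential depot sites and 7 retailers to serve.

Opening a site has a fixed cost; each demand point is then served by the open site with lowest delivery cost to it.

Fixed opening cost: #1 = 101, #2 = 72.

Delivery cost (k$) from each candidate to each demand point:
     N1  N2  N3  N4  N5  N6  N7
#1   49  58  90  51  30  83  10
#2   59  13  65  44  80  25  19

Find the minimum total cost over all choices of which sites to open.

377

Open {#2}: assign each demand point to its cheapest open site.
  N1→#2 59, N2→#2 13, N3→#2 65, N4→#2 44, N5→#2 80, N6→#2 25, N7→#2 19
  delivery cost 305, fixed 72 → total 377.
Compare {#1, #2}: delivery cost 236 + fixed 173 = 409.
Compare {#1}: delivery cost 371 + fixed 101 = 472.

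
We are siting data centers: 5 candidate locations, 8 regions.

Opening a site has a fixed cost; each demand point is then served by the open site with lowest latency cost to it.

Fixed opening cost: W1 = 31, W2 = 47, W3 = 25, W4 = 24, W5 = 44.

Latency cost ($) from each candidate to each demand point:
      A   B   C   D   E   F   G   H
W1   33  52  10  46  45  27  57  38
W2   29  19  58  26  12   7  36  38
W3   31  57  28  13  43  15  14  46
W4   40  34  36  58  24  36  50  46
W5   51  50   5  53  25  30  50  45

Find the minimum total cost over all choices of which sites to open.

232

Open {W2, W3}: assign each demand point to its cheapest open site.
  A→W2 29, B→W2 19, C→W3 28, D→W3 13, E→W2 12, F→W2 7, G→W3 14, H→W2 38
  latency cost 160, fixed 72 → total 232.
Compare {W1, W2, W3}: latency cost 142 + fixed 103 = 245.
Compare {W2, W3, W5}: latency cost 137 + fixed 116 = 253.
Compare {W3, W4}: latency cost 205 + fixed 49 = 254.
All other subsets cost ≥ 245. Minimum total cost: 232.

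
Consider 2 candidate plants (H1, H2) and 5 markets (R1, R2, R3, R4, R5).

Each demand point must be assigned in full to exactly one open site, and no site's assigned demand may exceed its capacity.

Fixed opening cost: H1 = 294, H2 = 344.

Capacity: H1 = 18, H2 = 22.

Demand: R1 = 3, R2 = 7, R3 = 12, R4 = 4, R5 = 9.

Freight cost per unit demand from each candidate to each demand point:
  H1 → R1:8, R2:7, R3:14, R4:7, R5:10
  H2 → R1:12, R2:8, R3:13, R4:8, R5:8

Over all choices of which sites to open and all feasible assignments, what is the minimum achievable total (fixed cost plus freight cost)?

Open {H1, H2}; cheapest assignment that respects the capacities:
  H1 (cap 18, load 14): R1, R2, R4 — cost 3×8 + 7×7 + 4×7 = 101
  H2 (cap 22, load 21): R3, R5 — cost 12×13 + 9×8 = 228
  Shipping 329, fixed 638 → total 967.
  Any other capacity-feasible assignment to {H1, H2} ships for at least 329.
Total demand is 35 and no other set of sites has combined capacity ≥ 35, so {H1, H2} is the only feasible choice of open sites. Minimum: 967.

967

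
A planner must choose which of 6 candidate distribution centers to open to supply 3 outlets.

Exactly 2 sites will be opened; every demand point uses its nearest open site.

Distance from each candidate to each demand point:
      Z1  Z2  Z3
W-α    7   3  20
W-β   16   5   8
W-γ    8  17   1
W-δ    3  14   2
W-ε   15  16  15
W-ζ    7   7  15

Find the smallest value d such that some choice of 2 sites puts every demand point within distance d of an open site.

3

Open {W-α, W-δ}.
  Farthest demand point is Z1 at distance 3 (to W-δ); all others are ≤ 3.
With {W-β, W-δ} the worst case is 5.
With {W-α, W-γ} the worst case is 7.
No size-2 selection achieves below 3.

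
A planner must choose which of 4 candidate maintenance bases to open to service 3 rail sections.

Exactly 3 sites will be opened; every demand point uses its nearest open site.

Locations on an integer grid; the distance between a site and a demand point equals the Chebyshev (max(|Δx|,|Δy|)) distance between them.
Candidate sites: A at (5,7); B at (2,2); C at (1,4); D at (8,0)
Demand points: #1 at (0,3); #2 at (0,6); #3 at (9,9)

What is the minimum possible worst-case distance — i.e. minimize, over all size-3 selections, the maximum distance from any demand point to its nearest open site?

4

Open {A, B, C}.
  Farthest demand point is #3 at distance 4 (to A); all others are ≤ 4.
With {A, B, D} the worst case is 4.
With {A, C, D} the worst case is 4.
No size-3 selection achieves below 4.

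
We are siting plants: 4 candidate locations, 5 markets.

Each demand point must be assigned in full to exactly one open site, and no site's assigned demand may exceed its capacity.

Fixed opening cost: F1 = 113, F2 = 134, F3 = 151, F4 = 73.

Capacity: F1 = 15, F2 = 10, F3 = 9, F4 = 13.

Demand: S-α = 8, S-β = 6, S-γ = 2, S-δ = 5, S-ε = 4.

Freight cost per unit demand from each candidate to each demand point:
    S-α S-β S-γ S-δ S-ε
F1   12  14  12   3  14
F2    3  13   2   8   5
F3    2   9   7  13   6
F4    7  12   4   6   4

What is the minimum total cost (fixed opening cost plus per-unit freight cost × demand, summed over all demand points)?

381

Open {F1, F4}; cheapest assignment that respects the capacities:
  F1 (cap 15, load 13): S-β, S-γ, S-δ — cost 6×14 + 2×12 + 5×3 = 123
  F4 (cap 13, load 12): S-α, S-ε — cost 8×7 + 4×4 = 72
  Shipping 195, fixed 186 → total 381.
  Any other capacity-feasible assignment to {F1, F4} ships for at least 195.
Compare {F1, F2}: its best feasible assignment gives total 430.
Compare {F1, F2, F4}: its best feasible assignment gives total 451.
Every other set of open sites that can feasibly serve all demand totals ≥ 430 even under its best assignment. Minimum: 381.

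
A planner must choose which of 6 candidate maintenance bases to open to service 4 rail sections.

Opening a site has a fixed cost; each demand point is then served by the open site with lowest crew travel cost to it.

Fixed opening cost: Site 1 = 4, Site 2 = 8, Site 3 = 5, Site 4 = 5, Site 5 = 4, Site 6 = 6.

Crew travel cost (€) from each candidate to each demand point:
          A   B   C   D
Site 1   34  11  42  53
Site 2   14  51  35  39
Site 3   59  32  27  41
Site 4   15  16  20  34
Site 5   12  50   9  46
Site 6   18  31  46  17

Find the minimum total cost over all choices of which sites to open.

63

Open {Site 1, Site 5, Site 6}: assign each demand point to its cheapest open site.
  A→Site 5 12, B→Site 1 11, C→Site 5 9, D→Site 6 17
  crew travel cost 49, fixed 14 → total 63.
Compare {Site 1, Site 3, Site 5, Site 6}: crew travel cost 49 + fixed 19 = 68.
Compare {Site 1, Site 4, Site 5, Site 6}: crew travel cost 49 + fixed 19 = 68.
Compare {Site 4, Site 5, Site 6}: crew travel cost 54 + fixed 15 = 69.
All other subsets cost ≥ 68. Minimum total cost: 63.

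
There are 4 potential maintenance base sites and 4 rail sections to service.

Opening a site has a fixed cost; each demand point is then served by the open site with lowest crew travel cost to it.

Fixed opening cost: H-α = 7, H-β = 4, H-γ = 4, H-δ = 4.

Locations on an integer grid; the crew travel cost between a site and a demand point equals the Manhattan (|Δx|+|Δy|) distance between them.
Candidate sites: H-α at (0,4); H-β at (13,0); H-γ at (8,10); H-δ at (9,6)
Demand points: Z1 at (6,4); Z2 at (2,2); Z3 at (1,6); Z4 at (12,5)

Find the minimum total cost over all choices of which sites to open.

Open {H-α, H-δ}: assign each demand point to its cheapest open site.
  Z1→H-δ 5, Z2→H-α 4, Z3→H-α 3, Z4→H-δ 4
  crew travel cost 16, fixed 11 → total 27.
Compare {H-α, H-β}: crew travel cost 19 + fixed 11 = 30.
Compare {H-α, H-β, H-δ}: crew travel cost 16 + fixed 15 = 31.
Compare {H-α, H-γ, H-δ}: crew travel cost 16 + fixed 15 = 31.
All other subsets cost ≥ 30. Minimum total cost: 27.

27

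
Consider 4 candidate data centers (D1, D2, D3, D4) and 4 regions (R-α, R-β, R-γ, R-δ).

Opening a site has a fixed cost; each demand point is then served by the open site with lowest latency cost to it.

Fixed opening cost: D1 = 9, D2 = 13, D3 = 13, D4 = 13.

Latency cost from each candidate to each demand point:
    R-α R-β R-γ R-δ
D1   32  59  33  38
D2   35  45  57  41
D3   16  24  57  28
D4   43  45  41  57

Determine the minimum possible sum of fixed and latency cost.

Open {D1, D3}: assign each demand point to its cheapest open site.
  R-α→D3 16, R-β→D3 24, R-γ→D1 33, R-δ→D3 28
  latency cost 101, fixed 22 → total 123.
Compare {D3, D4}: latency cost 109 + fixed 26 = 135.
Compare {D1, D2, D3}: latency cost 101 + fixed 35 = 136.
Compare {D1, D3, D4}: latency cost 101 + fixed 35 = 136.
All other subsets cost ≥ 135. Minimum total cost: 123.

123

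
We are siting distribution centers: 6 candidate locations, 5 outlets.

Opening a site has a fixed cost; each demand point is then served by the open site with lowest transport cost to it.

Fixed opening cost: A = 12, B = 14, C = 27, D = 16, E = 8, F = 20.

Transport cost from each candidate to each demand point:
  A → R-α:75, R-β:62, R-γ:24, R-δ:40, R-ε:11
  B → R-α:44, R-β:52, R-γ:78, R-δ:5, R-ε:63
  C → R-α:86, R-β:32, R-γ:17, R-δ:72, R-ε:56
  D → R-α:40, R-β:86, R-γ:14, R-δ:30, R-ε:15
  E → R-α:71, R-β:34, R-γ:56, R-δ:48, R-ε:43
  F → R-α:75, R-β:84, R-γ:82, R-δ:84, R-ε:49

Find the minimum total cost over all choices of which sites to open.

146

Open {B, D, E}: assign each demand point to its cheapest open site.
  R-α→D 40, R-β→E 34, R-γ→D 14, R-δ→B 5, R-ε→D 15
  transport cost 108, fixed 38 → total 146.
Compare {A, B, E}: transport cost 118 + fixed 34 = 152.
Compare {A, B, D, E}: transport cost 104 + fixed 50 = 154.
Compare {B, D}: transport cost 126 + fixed 30 = 156.
All other subsets cost ≥ 152. Minimum total cost: 146.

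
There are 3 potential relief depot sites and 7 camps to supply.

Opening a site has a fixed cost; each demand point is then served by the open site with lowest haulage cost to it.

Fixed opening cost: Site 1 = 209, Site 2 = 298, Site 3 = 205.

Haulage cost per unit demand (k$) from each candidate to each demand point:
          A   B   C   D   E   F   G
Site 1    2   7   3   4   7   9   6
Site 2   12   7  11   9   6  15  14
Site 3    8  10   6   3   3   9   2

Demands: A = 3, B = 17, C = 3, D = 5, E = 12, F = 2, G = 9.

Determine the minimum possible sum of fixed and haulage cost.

Open {Site 3}: assign each demand point to its cheapest open site.
  A→Site 3 3×8=24, B→Site 3 17×10=170, C→Site 3 3×6=18, D→Site 3 5×3=15, E→Site 3 12×3=36, F→Site 3 2×9=18, G→Site 3 9×2=18
  haulage cost 299, fixed 205 → total 504.
Compare {Site 1}: haulage cost 310 + fixed 209 = 519.
Compare {Site 1, Site 3}: haulage cost 221 + fixed 414 = 635.
Compare {Site 2, Site 3}: haulage cost 248 + fixed 503 = 751.
All other subsets cost ≥ 519. Minimum total cost: 504.

504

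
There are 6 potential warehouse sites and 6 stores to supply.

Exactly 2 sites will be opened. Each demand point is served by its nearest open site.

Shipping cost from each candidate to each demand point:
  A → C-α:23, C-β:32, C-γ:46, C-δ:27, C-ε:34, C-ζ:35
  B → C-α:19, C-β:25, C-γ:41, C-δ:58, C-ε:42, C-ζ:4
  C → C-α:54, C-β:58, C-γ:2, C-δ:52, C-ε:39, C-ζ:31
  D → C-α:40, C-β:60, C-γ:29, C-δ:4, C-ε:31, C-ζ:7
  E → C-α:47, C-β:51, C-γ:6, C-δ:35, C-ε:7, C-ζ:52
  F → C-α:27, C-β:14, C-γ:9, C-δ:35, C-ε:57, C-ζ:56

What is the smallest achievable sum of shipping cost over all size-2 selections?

92

Open {D, F}.
  C-α→F 27, C-β→F 14, C-γ→F 9, C-δ→D 4, C-ε→D 31, C-ζ→D 7  ⇒ total 92.
Compare {B, E}: total 96.
Compare {B, D}: total 112.
No size-2 selection does better; minimum is 92.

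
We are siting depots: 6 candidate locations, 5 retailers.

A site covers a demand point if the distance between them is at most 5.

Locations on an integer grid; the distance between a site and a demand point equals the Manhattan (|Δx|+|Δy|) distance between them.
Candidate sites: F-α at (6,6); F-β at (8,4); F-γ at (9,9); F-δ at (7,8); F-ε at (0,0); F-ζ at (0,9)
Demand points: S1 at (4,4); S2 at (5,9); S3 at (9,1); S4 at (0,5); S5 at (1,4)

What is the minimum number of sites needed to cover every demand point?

Coverage sets (demand points within 5 of each site):
  F-α: {S1, S2}
  F-β: {S1, S3}
  F-γ: {S2}
  F-δ: {S2}
  F-ε: {S4, S5}
  F-ζ: {S2, S4}
No 2 sites suffice: every size-2 union leaves at least one demand point uncovered.
But {F-α, F-β, F-ε} covers everything, so the minimum is 3.

3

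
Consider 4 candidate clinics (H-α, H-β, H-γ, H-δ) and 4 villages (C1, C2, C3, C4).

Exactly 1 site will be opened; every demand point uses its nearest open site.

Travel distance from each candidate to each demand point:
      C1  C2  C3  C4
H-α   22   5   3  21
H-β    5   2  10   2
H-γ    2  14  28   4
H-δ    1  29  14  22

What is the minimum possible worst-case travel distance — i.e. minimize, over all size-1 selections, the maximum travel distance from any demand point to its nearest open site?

Open {H-β}.
  Farthest demand point is C3 at travel distance 10 (to H-β); all others are ≤ 10.
With {H-α} the worst case is 22.
With {H-γ} the worst case is 28.
No size-1 selection achieves below 10.

10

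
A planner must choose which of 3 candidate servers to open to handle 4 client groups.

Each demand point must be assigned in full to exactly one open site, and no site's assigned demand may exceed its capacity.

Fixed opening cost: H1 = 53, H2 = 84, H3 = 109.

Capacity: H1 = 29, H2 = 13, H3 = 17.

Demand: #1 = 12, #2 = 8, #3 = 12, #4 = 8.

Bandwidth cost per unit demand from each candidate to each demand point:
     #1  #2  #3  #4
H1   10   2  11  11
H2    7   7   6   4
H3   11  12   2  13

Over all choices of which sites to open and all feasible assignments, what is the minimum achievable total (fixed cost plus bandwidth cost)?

410

Open {H1, H3}; cheapest assignment that respects the capacities:
  H1 (cap 29, load 28): #1, #2, #4 — cost 12×10 + 8×2 + 8×11 = 224
  H3 (cap 17, load 12): #3 — cost 12×2 = 24
  Shipping 248, fixed 162 → total 410.
  Any other capacity-feasible assignment to {H1, H3} ships for at least 248.
Compare {H1, H2}: its best feasible assignment gives total 433.
Compare {H1, H2, H3}: its best feasible assignment gives total 438.
Every other set of open sites that can feasibly serve all demand totals ≥ 433 even under its best assignment. Minimum: 410.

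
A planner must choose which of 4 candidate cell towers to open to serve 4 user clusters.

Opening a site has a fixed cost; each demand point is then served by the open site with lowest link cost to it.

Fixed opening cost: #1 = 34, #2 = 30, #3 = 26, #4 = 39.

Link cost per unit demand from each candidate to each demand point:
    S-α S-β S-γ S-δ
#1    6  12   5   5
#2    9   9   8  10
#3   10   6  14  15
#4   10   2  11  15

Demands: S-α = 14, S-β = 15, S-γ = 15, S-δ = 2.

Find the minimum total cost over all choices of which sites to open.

272

Open {#1, #4}: assign each demand point to its cheapest open site.
  S-α→#1 14×6=84, S-β→#4 15×2=30, S-γ→#1 15×5=75, S-δ→#1 2×5=10
  link cost 199, fixed 73 → total 272.
Compare {#1, #3, #4}: link cost 199 + fixed 99 = 298.
Compare {#1, #2, #4}: link cost 199 + fixed 103 = 302.
Compare {#1, #3}: link cost 259 + fixed 60 = 319.
All other subsets cost ≥ 298. Minimum total cost: 272.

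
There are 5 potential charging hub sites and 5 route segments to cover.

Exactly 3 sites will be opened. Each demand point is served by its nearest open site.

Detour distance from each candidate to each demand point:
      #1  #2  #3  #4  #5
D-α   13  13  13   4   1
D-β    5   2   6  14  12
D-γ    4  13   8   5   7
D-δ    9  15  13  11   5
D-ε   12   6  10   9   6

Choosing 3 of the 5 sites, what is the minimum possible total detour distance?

17

Open {D-α, D-β, D-γ}.
  #1→D-γ 4, #2→D-β 2, #3→D-β 6, #4→D-α 4, #5→D-α 1  ⇒ total 17.
Compare {D-α, D-β, D-δ}: total 18.
Compare {D-α, D-β, D-ε}: total 18.
No size-3 selection does better; minimum is 17.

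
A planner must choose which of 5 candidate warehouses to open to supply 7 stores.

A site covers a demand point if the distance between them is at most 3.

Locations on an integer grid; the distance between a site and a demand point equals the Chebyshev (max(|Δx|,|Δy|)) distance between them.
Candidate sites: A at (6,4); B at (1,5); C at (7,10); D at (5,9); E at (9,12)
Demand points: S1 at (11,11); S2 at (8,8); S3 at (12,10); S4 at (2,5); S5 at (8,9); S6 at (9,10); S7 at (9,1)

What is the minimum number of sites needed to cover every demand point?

Coverage sets (demand points within 3 of each site):
  A: {S7}
  B: {S4}
  C: {S2, S5, S6}
  D: {S2, S5}
  E: {S1, S3, S5, S6}
No 3 sites suffice: every size-3 union leaves at least one demand point uncovered.
But {A, B, C, E} covers everything, so the minimum is 4.

4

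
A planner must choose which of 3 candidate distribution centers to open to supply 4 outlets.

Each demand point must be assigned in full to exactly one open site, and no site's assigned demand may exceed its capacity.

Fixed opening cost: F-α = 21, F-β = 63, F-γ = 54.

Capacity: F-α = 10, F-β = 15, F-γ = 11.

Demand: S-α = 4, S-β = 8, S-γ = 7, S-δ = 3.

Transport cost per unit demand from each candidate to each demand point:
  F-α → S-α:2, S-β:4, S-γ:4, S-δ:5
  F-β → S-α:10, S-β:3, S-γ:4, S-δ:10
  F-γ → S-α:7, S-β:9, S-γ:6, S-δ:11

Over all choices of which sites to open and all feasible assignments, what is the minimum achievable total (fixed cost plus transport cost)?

Open {F-α, F-β}; cheapest assignment that respects the capacities:
  F-α (cap 10, load 7): S-α, S-δ — cost 4×2 + 3×5 = 23
  F-β (cap 15, load 15): S-β, S-γ — cost 8×3 + 7×4 = 52
  Shipping 75, fixed 84 → total 159.
  Any other capacity-feasible assignment to {F-α, F-β} ships for at least 75.
Compare {F-α, F-β, F-γ}: its best feasible assignment gives total 213.
Compare {F-β, F-γ}: its best feasible assignment gives total 230.
Every other set of open sites that can feasibly serve all demand totals ≥ 213 even under its best assignment. Minimum: 159.

159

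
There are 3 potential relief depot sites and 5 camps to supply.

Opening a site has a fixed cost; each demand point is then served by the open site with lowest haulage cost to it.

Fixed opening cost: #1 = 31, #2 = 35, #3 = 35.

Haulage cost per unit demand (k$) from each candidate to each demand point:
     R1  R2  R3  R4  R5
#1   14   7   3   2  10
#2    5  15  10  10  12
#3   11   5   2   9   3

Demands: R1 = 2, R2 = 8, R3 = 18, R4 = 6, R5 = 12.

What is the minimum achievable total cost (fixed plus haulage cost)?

212

Open {#1, #3}: assign each demand point to its cheapest open site.
  R1→#3 2×11=22, R2→#3 8×5=40, R3→#3 18×2=36, R4→#1 6×2=12, R5→#3 12×3=36
  haulage cost 146, fixed 66 → total 212.
Compare {#3}: haulage cost 188 + fixed 35 = 223.
Compare {#1, #2, #3}: haulage cost 134 + fixed 101 = 235.
Compare {#2, #3}: haulage cost 176 + fixed 70 = 246.
All other subsets cost ≥ 223. Minimum total cost: 212.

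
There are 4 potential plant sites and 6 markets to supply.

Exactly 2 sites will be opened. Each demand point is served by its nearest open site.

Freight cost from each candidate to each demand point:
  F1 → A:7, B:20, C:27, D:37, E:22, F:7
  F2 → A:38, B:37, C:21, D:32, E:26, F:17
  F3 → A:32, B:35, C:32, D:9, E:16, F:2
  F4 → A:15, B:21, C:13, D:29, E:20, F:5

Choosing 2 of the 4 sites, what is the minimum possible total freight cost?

76

Open {F3, F4}.
  A→F4 15, B→F4 21, C→F4 13, D→F3 9, E→F3 16, F→F3 2  ⇒ total 76.
Compare {F1, F3}: total 81.
Compare {F1, F4}: total 94.
No size-2 selection does better; minimum is 76.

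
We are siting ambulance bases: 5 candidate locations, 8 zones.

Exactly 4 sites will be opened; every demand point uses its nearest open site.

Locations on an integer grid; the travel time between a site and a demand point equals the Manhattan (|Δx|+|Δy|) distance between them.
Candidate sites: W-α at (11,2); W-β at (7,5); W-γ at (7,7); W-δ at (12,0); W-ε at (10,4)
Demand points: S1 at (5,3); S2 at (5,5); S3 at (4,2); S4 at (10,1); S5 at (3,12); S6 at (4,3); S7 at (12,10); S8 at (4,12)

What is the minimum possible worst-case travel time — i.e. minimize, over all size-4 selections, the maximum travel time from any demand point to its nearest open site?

9

Open {W-α, W-β, W-γ, W-δ}.
  Farthest demand point is S5 at travel time 9 (to W-γ); all others are ≤ 9.
With {W-α, W-β, W-γ, W-ε} the worst case is 9.
With {W-α, W-γ, W-δ, W-ε} the worst case is 9.
No size-4 selection achieves below 9.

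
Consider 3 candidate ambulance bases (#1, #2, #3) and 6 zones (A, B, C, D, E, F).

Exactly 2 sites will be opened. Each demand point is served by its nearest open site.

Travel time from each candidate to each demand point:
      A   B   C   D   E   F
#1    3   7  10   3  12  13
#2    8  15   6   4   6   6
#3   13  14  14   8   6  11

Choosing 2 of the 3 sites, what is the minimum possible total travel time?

Open {#1, #2}.
  A→#1 3, B→#1 7, C→#2 6, D→#1 3, E→#2 6, F→#2 6  ⇒ total 31.
Compare {#1, #3}: total 40.
Compare {#2, #3}: total 44.

31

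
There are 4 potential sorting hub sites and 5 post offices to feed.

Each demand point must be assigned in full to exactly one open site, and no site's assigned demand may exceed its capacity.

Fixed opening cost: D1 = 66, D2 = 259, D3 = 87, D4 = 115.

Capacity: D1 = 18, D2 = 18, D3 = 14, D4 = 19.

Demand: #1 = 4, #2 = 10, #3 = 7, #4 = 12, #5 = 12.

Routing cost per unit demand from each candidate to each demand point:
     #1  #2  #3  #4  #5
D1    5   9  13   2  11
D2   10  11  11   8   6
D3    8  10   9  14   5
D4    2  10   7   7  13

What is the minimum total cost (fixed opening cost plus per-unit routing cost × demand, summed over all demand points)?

521

Open {D1, D3, D4}; cheapest assignment that respects the capacities:
  D1 (cap 18, load 16): #1, #4 — cost 4×5 + 12×2 = 44
  D3 (cap 14, load 12): #5 — cost 12×5 = 60
  D4 (cap 19, load 17): #2, #3 — cost 10×10 + 7×7 = 149
  Shipping 253, fixed 268 → total 521.
  Any other capacity-feasible assignment to {D1, D3, D4} ships for at least 253.
Compare {D1, D2, D3}: its best feasible assignment gives total 703.
Compare {D1, D2, D4}: its best feasible assignment gives total 705.
Every other set of open sites that can feasibly serve all demand totals ≥ 703 even under its best assignment. Minimum: 521.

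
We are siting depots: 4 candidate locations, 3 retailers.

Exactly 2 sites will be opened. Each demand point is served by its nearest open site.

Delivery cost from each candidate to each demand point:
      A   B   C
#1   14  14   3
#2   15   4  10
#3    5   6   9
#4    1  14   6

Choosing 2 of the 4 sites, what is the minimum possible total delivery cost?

Open {#2, #4}.
  A→#4 1, B→#2 4, C→#4 6  ⇒ total 11.
Compare {#3, #4}: total 13.
Compare {#1, #3}: total 14.
No size-2 selection does better; minimum is 11.

11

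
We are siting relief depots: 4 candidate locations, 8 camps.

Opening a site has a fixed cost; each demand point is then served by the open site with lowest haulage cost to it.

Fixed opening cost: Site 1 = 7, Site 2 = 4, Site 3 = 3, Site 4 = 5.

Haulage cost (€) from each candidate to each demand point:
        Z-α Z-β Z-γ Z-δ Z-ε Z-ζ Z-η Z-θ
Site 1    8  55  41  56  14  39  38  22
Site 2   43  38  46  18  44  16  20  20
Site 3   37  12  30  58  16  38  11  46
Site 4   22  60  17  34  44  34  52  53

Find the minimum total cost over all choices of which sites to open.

Open {Site 1, Site 2, Site 3, Site 4}: assign each demand point to its cheapest open site.
  Z-α→Site 1 8, Z-β→Site 3 12, Z-γ→Site 4 17, Z-δ→Site 2 18, Z-ε→Site 1 14, Z-ζ→Site 2 16, Z-η→Site 3 11, Z-θ→Site 2 20
  haulage cost 116, fixed 19 → total 135.
Compare {Site 1, Site 2, Site 3}: haulage cost 129 + fixed 14 = 143.
Compare {Site 2, Site 3, Site 4}: haulage cost 132 + fixed 12 = 144.
Compare {Site 2, Site 3}: haulage cost 160 + fixed 7 = 167.
All other subsets cost ≥ 143. Minimum total cost: 135.

135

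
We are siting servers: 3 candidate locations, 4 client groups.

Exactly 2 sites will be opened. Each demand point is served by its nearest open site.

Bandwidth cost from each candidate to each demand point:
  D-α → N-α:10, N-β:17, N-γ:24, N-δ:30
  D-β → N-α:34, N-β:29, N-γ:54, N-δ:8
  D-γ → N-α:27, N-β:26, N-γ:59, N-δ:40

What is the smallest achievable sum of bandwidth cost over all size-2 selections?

59

Open {D-α, D-β}.
  N-α→D-α 10, N-β→D-α 17, N-γ→D-α 24, N-δ→D-β 8  ⇒ total 59.
Compare {D-α, D-γ}: total 81.
Compare {D-β, D-γ}: total 115.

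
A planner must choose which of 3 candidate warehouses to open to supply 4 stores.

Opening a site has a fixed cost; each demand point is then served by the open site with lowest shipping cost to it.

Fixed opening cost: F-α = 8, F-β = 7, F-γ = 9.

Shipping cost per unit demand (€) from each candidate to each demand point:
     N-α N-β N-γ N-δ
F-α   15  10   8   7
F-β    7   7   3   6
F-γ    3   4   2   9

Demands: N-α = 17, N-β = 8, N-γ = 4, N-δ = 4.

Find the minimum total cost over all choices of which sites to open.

Open {F-β, F-γ}: assign each demand point to its cheapest open site.
  N-α→F-γ 17×3=51, N-β→F-γ 8×4=32, N-γ→F-γ 4×2=8, N-δ→F-β 4×6=24
  shipping cost 115, fixed 16 → total 131.
Compare {F-γ}: shipping cost 127 + fixed 9 = 136.
Compare {F-α, F-γ}: shipping cost 119 + fixed 17 = 136.
Compare {F-α, F-β, F-γ}: shipping cost 115 + fixed 24 = 139.
All other subsets cost ≥ 136. Minimum total cost: 131.

131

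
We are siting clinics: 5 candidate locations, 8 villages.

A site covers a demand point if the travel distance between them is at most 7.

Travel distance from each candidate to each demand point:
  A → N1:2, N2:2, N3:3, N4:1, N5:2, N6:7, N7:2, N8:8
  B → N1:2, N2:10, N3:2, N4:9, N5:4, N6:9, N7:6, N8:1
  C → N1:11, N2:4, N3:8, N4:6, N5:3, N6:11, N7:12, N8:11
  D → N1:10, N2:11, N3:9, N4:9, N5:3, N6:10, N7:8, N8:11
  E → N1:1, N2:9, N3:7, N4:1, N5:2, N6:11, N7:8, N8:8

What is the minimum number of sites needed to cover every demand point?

2

Coverage sets (demand points within 7 of each site):
  A: {N1, N2, N3, N4, N5, N6, N7}
  B: {N1, N3, N5, N7, N8}
  C: {N2, N4, N5}
  D: {N5}
  E: {N1, N3, N4, N5}
No single site covers all 8 demand points.
But {A, B} covers everything, so the minimum is 2.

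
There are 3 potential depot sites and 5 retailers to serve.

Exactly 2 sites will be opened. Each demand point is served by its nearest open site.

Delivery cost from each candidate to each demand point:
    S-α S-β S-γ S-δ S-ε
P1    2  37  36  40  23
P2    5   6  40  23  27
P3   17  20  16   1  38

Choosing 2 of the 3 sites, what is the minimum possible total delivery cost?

55

Open {P2, P3}.
  S-α→P2 5, S-β→P2 6, S-γ→P3 16, S-δ→P3 1, S-ε→P2 27  ⇒ total 55.
Compare {P1, P3}: total 62.
Compare {P1, P2}: total 90.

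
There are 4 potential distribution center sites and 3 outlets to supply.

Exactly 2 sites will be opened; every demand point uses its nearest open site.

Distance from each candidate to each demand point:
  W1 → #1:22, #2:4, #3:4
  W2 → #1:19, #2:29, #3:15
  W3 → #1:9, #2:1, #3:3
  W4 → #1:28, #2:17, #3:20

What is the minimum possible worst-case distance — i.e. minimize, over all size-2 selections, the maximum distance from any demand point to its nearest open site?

9

Open {W1, W3}.
  Farthest demand point is #1 at distance 9 (to W3); all others are ≤ 9.
With {W2, W3} the worst case is 9.
With {W3, W4} the worst case is 9.
No size-2 selection achieves below 9.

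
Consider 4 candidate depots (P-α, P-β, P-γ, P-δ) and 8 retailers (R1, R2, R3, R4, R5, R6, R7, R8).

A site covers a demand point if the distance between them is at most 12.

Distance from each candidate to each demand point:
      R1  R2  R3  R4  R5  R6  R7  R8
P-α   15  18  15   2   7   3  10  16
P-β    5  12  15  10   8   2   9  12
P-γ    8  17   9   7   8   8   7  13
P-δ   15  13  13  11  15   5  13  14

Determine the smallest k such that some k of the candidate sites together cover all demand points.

2

Coverage sets (demand points within 12 of each site):
  P-α: {R4, R5, R6, R7}
  P-β: {R1, R2, R4, R5, R6, R7, R8}
  P-γ: {R1, R3, R4, R5, R6, R7}
  P-δ: {R4, R6}
No single site covers all 8 demand points.
But {P-β, P-γ} covers everything, so the minimum is 2.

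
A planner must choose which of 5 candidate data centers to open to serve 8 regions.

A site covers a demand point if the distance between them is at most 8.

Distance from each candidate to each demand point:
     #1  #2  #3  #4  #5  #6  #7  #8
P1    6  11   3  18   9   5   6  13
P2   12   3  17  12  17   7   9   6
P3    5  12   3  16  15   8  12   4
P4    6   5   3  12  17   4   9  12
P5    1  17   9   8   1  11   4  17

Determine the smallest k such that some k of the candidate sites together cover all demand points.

3

Coverage sets (demand points within 8 of each site):
  P1: {#1, #3, #6, #7}
  P2: {#2, #6, #8}
  P3: {#1, #3, #6, #8}
  P4: {#1, #2, #3, #6}
  P5: {#1, #4, #5, #7}
No 2 sites suffice: every size-2 union leaves at least one demand point uncovered.
But {P1, P2, P5} covers everything, so the minimum is 3.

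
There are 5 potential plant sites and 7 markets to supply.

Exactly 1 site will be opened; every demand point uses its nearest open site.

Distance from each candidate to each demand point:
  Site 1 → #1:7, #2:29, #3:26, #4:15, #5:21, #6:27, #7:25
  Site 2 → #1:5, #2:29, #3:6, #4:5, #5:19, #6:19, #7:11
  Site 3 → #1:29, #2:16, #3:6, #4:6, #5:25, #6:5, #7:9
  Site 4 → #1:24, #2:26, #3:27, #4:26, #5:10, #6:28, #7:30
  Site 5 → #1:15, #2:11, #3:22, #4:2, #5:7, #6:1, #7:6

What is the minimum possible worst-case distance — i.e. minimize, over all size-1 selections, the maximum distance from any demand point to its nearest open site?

Open {Site 5}.
  Farthest demand point is #3 at distance 22 (to Site 5); all others are ≤ 22.
With {Site 1} the worst case is 29.
With {Site 2} the worst case is 29.
No size-1 selection achieves below 22.

22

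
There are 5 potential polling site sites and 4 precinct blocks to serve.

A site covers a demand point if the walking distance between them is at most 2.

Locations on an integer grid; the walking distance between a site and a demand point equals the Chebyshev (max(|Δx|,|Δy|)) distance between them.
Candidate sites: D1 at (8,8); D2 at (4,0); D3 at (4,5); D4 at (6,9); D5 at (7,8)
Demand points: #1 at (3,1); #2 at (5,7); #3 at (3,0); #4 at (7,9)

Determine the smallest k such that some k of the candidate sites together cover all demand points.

2

Coverage sets (demand points within 2 of each site):
  D1: {#4}
  D2: {#1, #3}
  D3: {#2}
  D4: {#2, #4}
  D5: {#2, #4}
No single site covers all 4 demand points.
But {D2, D4} covers everything, so the minimum is 2.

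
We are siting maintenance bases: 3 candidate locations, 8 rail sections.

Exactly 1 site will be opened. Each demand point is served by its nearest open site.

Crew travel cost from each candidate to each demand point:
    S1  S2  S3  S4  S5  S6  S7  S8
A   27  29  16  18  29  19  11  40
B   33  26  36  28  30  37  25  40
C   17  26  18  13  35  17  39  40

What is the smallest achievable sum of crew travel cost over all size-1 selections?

189

Open {A}.
  S1→A 27, S2→A 29, S3→A 16, S4→A 18, S5→A 29, S6→A 19, S7→A 11, S8→A 40  ⇒ total 189.
Compare {C}: total 205.
Compare {B}: total 255.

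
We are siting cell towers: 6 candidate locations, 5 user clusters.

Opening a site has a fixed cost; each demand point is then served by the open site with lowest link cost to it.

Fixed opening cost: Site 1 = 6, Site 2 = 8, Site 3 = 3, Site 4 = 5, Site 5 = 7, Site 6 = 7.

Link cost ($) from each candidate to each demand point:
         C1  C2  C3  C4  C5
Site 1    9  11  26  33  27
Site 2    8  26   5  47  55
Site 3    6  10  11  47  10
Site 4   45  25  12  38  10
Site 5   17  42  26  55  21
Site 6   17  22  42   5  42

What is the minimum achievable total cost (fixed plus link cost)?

52

Open {Site 3, Site 6}: assign each demand point to its cheapest open site.
  C1→Site 3 6, C2→Site 3 10, C3→Site 3 11, C4→Site 6 5, C5→Site 3 10
  link cost 42, fixed 10 → total 52.
Compare {Site 2, Site 3, Site 6}: link cost 36 + fixed 18 = 54.
Compare {Site 3, Site 4, Site 6}: link cost 42 + fixed 15 = 57.
Compare {Site 1, Site 3, Site 6}: link cost 42 + fixed 16 = 58.
All other subsets cost ≥ 54. Minimum total cost: 52.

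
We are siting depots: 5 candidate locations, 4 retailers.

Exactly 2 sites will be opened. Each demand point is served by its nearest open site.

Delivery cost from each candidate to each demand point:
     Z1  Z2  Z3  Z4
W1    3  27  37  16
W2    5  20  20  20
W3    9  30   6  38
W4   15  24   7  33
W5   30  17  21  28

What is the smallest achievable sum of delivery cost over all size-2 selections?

Open {W1, W4}.
  Z1→W1 3, Z2→W4 24, Z3→W4 7, Z4→W1 16  ⇒ total 50.
Compare {W2, W3}: total 51.
Compare {W1, W3}: total 52.
No size-2 selection does better; minimum is 50.

50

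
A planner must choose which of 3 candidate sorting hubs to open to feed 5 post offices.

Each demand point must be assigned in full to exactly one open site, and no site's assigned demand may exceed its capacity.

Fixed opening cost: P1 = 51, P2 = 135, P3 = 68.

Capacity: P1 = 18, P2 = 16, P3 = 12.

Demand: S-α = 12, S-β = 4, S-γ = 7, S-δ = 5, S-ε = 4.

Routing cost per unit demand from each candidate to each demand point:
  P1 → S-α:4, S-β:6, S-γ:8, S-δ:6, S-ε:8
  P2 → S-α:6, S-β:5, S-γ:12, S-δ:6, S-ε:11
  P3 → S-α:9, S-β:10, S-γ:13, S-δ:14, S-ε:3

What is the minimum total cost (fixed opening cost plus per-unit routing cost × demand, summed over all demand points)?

396

Open {P1, P2}; cheapest assignment that respects the capacities:
  P1 (cap 18, load 16): S-γ, S-δ, S-ε — cost 7×8 + 5×6 + 4×8 = 118
  P2 (cap 16, load 16): S-α, S-β — cost 12×6 + 4×5 = 92
  Shipping 210, fixed 186 → total 396.
  Any other capacity-feasible assignment to {P1, P2} ships for at least 210.
Compare {P1, P2, P3}: its best feasible assignment gives total 444.
Every other set of open sites that can feasibly serve all demand totals ≥ 444 even under its best assignment. Minimum: 396.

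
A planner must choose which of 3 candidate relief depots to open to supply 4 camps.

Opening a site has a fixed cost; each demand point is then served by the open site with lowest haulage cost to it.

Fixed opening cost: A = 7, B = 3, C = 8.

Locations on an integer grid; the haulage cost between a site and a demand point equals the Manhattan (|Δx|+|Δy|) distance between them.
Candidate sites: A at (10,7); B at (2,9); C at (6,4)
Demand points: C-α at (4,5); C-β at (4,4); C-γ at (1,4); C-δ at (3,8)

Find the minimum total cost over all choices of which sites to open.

Open {B, C}: assign each demand point to its cheapest open site.
  C-α→C 3, C-β→C 2, C-γ→C 5, C-δ→B 2
  haulage cost 12, fixed 11 → total 23.
Compare {B}: haulage cost 21 + fixed 3 = 24.
Compare {C}: haulage cost 17 + fixed 8 = 25.
Compare {A, B, C}: haulage cost 12 + fixed 18 = 30.
All other subsets cost ≥ 24. Minimum total cost: 23.

23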